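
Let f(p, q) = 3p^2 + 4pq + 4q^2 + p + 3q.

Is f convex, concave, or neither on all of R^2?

f is quadratic, so its Hessian is the constant matrix H = [[6, 4], [4, 8]].
det(H) = 32, tr(H) = 14.
det(H) > 0 and tr(H) > 0, so H is positive definite everywhere: convex.

convex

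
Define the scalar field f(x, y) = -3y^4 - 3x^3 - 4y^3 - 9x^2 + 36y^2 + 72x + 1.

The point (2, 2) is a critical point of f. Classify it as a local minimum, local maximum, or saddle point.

local maximum

The mixed partial ∂²f/∂x∂y is 0, so the Hessian at any point is diag(f_xx, f_yy) = diag(-18(x + 1), 12(-3y^2 - 2y + 6)).
At (2, 2): H = diag(-54, -120).
Both eigenvalues are negative, so H is negative definite: a local maximum.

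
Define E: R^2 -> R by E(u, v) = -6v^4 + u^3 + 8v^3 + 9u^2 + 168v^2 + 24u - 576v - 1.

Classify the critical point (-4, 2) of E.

saddle point

The mixed partial ∂²E/∂u∂v is 0, so the Hessian at any point is diag(E_uu, E_vv) = diag(6(u + 3), 24(-3v^2 + 2v + 14)).
At (-4, 2): H = diag(-6, 144).
The eigenvalues have opposite signs, so H is indefinite: a saddle point.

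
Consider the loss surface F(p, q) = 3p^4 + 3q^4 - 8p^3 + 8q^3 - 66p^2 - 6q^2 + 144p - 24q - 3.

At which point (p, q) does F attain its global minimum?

(-3, 1)

F(p,q) separates as A(p) + B(q) − 3, so its minimum is min A + min B − 3.
A'(p) = 12(p - 4)(p - 1)(p + 3) vanishes at p ∈ {-3, 1, 4}; B'(q) = 12(q - 1)(q + 1)(q + 2) vanishes at q ∈ {-2, -1, 1}.
Local minima of A (where A''>0): A(-3)=-567, A(4)=-224. Local minima of B: B(-2)=8, B(1)=-19.
So the global minimum of F is A(-3) + B(1) − 3 = -567 − 19 − 3 = -589, attained at (-3, 1).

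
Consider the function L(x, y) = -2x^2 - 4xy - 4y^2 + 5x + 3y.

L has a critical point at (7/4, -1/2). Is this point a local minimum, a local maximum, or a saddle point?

local maximum

The Hessian of L is constant: H = [[-4, -4], [-4, -8]].
det(H) = (-4)·(-8) − (-4)² = 16.
det(H) > 0 and tr(H) = -12 < 0, so H is negative definite and the point is a local maximum.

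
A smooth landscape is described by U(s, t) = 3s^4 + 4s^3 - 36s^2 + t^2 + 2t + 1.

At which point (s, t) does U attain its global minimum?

(-3, -1)

U(s,t) separates as P(s) + Q(t) + 1, so its minimum is min P + min Q + 1.
P'(s) = 12s(s - 2)(s + 3) vanishes at s ∈ {-3, 0, 2}; Q'(t) = 2(t + 1) vanishes at t ∈ {-1}.
Local minima of P (where P''>0): P(-3)=-189, P(2)=-64. Local minima of Q: Q(-1)=-1.
So the global minimum of U is P(-3) + Q(-1) + 1 = -189 − 1 + 1 = -189, attained at (-3, -1).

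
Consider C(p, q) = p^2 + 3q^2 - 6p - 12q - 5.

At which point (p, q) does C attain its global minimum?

C(p,q) separates as A(p) + B(q) − 5, so its minimum is min A + min B − 5.
A'(p) = 2p - 6 vanishes at p ∈ {3}; B'(q) = 6q - 12 vanishes at q ∈ {2}.
Local minima of A (where A''>0): A(3)=-9. Local minima of B: B(2)=-12.
So the global minimum of C is A(3) + B(2) − 5 = -9 − 12 − 5 = -26, attained at (3, 2).

(3, 2)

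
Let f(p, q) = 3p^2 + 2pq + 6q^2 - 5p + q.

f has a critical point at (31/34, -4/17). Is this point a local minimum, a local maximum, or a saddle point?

local minimum

The Hessian of f is constant: H = [[6, 2], [2, 12]].
det(H) = 6·12 − 2² = 68.
det(H) > 0 and tr(H) = 18 > 0, so H is positive definite and the point is a local minimum.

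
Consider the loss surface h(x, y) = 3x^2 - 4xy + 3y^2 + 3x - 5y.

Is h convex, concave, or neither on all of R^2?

convex

h is quadratic, so its Hessian is the constant matrix H = [[6, -4], [-4, 6]].
det(H) = 20, tr(H) = 12.
det(H) > 0 and tr(H) > 0, so H is positive definite everywhere: convex.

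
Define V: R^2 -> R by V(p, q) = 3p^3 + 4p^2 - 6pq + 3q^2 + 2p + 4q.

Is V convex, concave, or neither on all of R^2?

neither

The term 3p^3 is cubic, so the Hessian is not constant.
∂²V/∂p² = 18p + 8, which takes both signs as p varies (negative for sufficiently negative p). A diagonal entry of the Hessian changing sign means the Hessian is neither positive- nor negative-semidefinite on all of R^2.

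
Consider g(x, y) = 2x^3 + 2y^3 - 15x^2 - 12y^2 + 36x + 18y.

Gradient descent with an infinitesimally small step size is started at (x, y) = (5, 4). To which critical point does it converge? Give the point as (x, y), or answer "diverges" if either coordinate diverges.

(3, 3)

g is separable, so gradient descent decouples: x follows -∂g/∂x, y follows -∂g/∂y.
∂g/∂x = 6(x - 3)(x - 2); at x=5 this is 36, so x decreases.
∂g/∂y = 6(y - 3)(y - 1); at y=4 this is 18, so y decreases.
x converges to its nearest critical value 3 (a local min of the x-part); y converges to 3. The iterate converges to (3, 3).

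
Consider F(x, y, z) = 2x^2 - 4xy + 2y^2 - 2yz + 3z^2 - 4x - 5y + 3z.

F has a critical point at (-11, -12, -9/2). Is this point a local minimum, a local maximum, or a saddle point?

saddle point

The Hessian is constant: H = [[4, -4, 0], [-4, 4, -2], [0, -2, 6]].
Leading principal minors: Δ₁ = 4, Δ₂ = 0, Δ₃ = -16.
The minors fit neither the all-positive nor the alternating-sign pattern, so H is indefinite: a saddle point.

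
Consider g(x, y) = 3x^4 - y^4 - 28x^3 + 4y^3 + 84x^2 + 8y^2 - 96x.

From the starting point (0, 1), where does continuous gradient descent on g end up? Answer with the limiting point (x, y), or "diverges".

g is separable, so gradient descent decouples: x follows -∂g/∂x, y follows -∂g/∂y.
∂g/∂x = 12(x - 4)(x - 2)(x - 1); at x=0 this is -96, so x increases.
∂g/∂y = -4y(y - 4)(y + 1); at y=1 this is 24, so y decreases.
x converges to its nearest critical value 1 (a local min of the x-part); y converges to 0. The iterate converges to (1, 0).

(1, 0)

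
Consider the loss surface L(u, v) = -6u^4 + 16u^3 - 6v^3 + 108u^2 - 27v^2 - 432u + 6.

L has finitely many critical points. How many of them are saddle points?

L separates as a function of u plus a function of v, so ∇L=0 decouples.
∂L/∂u = -24(u - 3)(u - 2)(u + 3) = 0 at u ∈ {-3, 2, 3}; ∂L/∂v = -18v(v + 3) = 0 at v ∈ {-3, 0}.
The Hessian is diagonal: diag(L_uu, L_vv). Second derivatives: L_uu(-3)=-720, L_uu(2)=120, L_uu(3)=-144; L_vv(-3)=54, L_vv(0)=-54.
Saddle points occur where the two diagonal entries have opposite signs: (-3, -3), (2, 0), (3, -3). Count: 3.

3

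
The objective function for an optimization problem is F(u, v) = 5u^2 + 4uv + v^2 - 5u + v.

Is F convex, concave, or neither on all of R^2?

convex

F is quadratic, so its Hessian is the constant matrix H = [[10, 4], [4, 2]].
det(H) = 4, tr(H) = 12.
det(H) > 0 and tr(H) > 0, so H is positive definite everywhere: convex.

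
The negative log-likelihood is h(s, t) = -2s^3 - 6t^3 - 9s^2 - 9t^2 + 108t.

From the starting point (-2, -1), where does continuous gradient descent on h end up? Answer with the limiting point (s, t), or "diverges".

(-3, -3)

h is separable, so gradient descent decouples: s follows -∂h/∂s, t follows -∂h/∂t.
∂h/∂s = -6s(s + 3); at s=-2 this is 12, so s decreases.
∂h/∂t = -18(t - 2)(t + 3); at t=-1 this is 108, so t decreases.
s converges to its nearest critical value -3 (a local min of the s-part); t converges to -3. The iterate converges to (-3, -3).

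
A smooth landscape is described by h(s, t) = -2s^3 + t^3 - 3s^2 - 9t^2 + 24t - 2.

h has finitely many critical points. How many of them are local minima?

h separates as a function of s plus a function of t, so ∇h=0 decouples.
∂h/∂s = -6s(s + 1) = 0 at s ∈ {-1, 0}; ∂h/∂t = 3(t - 4)(t - 2) = 0 at t ∈ {2, 4}.
The Hessian is diagonal: diag(h_ss, h_tt). Second derivatives: h_ss(-1)=6, h_ss(0)=-6; h_tt(2)=-6, h_tt(4)=6.
Local minima occur where both diagonal entries positive: (-1, 4). Count: 1.

1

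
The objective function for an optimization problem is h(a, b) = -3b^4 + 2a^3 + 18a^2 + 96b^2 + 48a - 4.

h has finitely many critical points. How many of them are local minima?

h separates as a function of a plus a function of b, so ∇h=0 decouples.
∂h/∂a = 6(a + 2)(a + 4) = 0 at a ∈ {-4, -2}; ∂h/∂b = -12b(b - 4)(b + 4) = 0 at b ∈ {-4, 0, 4}.
The Hessian is diagonal: diag(h_aa, h_bb). Second derivatives: h_aa(-4)=-12, h_aa(-2)=12; h_bb(-4)=-384, h_bb(0)=192, h_bb(4)=-384.
Local minima occur where both diagonal entries positive: (-2, 0). Count: 1.

1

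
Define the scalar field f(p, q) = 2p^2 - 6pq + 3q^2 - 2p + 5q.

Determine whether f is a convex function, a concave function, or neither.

f is quadratic, so its Hessian is the constant matrix H = [[4, -6], [-6, 6]].
det(H) = -12, tr(H) = 10.
det(H) < 0, so H is indefinite: neither convex nor concave.

neither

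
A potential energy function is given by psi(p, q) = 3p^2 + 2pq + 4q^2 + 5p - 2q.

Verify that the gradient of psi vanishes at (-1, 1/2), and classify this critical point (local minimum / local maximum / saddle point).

∇psi = (6p + 2q + 5, 2p + 8q - 2); substituting (-1, 1/2) gives ∇psi = (0, 0), so (-1, 1/2) is indeed a critical point.
The Hessian of psi is constant: H = [[6, 2], [2, 8]].
det(H) = 6·8 − 2² = 44.
det(H) > 0 and tr(H) = 14 > 0, so H is positive definite and the point is a local minimum.

local minimum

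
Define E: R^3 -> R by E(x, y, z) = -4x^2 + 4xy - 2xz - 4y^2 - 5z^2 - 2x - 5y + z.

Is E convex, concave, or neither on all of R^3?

concave

E is quadratic, so its Hessian is the constant matrix H = [[-8, 4, -2], [4, -8, 0], [-2, 0, -10]].
Leading principal minors: -8, 48, -448.
Signs alternate −, +, − ⇒ H ≺ 0 ⇒ concave.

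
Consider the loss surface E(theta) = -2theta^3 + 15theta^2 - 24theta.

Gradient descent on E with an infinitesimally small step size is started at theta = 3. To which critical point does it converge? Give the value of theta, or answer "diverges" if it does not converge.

E'(theta) = -6(theta - 4)(theta - 1), so E'(3) = 12.
Gradient descent moves in the -E' direction, i.e. theta is decreasing.
The nearest critical point in that direction is theta = 1, where E'' = 18 > 0 (a local minimum). The iterate converges there.

1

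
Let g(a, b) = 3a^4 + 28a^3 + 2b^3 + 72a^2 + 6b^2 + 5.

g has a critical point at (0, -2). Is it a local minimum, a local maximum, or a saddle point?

saddle point

The mixed partial ∂²g/∂a∂b is 0, so the Hessian at any point is diag(g_aa, g_bb) = diag(12(3a^2 + 14a + 12), 12(b + 1)).
At (0, -2): H = diag(144, -12).
The eigenvalues have opposite signs, so H is indefinite: a saddle point.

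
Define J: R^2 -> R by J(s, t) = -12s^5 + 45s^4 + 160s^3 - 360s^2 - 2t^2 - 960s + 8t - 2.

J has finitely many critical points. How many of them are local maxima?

J separates as a function of s plus a function of t, so ∇J=0 decouples.
∂J/∂s = -60(s - 4)(s - 2)(s + 1)(s + 2) = 0 at s ∈ {-2, -1, 2, 4}; ∂J/∂t = -4(t - 2) = 0 at t ∈ {2}.
The Hessian is diagonal: diag(J_ss, J_tt). Second derivatives: J_ss(-2)=1440, J_ss(-1)=-900, J_ss(2)=1440, J_ss(4)=-3600; J_tt(2)=-4.
Local maxima occur where both diagonal entries negative: (-1, 2), (4, 2). Count: 2.

2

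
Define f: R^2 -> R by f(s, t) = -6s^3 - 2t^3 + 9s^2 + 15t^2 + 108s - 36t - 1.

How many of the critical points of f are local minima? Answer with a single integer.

f separates as a function of s plus a function of t, so ∇f=0 decouples.
∂f/∂s = -18(s - 3)(s + 2) = 0 at s ∈ {-2, 3}; ∂f/∂t = -6(t - 3)(t - 2) = 0 at t ∈ {2, 3}.
The Hessian is diagonal: diag(f_ss, f_tt). Second derivatives: f_ss(-2)=90, f_ss(3)=-90; f_tt(2)=6, f_tt(3)=-6.
Local minima occur where both diagonal entries positive: (-2, 2). Count: 1.

1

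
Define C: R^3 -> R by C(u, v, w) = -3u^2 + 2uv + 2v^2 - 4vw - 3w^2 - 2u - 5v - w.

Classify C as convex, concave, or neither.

C is quadratic, so its Hessian is the constant matrix H = [[-6, 2, 0], [2, 4, -4], [0, -4, -6]].
Leading principal minors: -6, -28, 264.
Neither pattern holds ⇒ H is indefinite ⇒ neither convex nor concave.

neither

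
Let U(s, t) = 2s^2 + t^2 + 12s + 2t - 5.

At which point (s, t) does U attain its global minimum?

(-3, -1)

U(s,t) separates as P(s) + Q(t) − 5, so its minimum is min P + min Q − 5.
P'(s) = 4s + 12 vanishes at s ∈ {-3}; Q'(t) = 2(t + 1) vanishes at t ∈ {-1}.
Local minima of P (where P''>0): P(-3)=-18. Local minima of Q: Q(-1)=-1.
So the global minimum of U is P(-3) + Q(-1) − 5 = -18 − 1 − 5 = -24, attained at (-3, -1).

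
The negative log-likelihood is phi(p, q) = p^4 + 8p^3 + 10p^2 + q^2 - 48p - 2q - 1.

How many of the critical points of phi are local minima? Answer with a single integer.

phi separates as a function of p plus a function of q, so ∇phi=0 decouples.
∂phi/∂p = 4(p - 1)(p + 3)(p + 4) = 0 at p ∈ {-4, -3, 1}; ∂phi/∂q = 2(q - 1) = 0 at q ∈ {1}.
The Hessian is diagonal: diag(phi_pp, phi_qq). Second derivatives: phi_pp(-4)=20, phi_pp(-3)=-16, phi_pp(1)=80; phi_qq(1)=2.
Local minima occur where both diagonal entries positive: (-4, 1), (1, 1). Count: 2.

2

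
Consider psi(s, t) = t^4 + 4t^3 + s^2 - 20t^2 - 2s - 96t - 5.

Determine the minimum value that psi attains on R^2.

psi(s,t) separates as P(s) + Q(t) − 5, so its minimum is min P + min Q − 5.
P'(s) = 2s - 2 vanishes at s ∈ {1}; Q'(t) = 4(t - 3)(t + 2)(t + 4) vanishes at t ∈ {-4, -2, 3}.
Local minima of P (where P''>0): P(1)=-1. Local minima of Q: Q(-4)=64, Q(3)=-279.
So the global minimum of psi is P(1) + Q(3) − 5 = -1 − 279 − 5 = -285, attained at (1, 3).

-285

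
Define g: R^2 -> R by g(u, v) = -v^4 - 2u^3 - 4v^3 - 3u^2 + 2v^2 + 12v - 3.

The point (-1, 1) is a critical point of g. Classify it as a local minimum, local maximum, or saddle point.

The mixed partial ∂²g/∂u∂v is 0, so the Hessian at any point is diag(g_uu, g_vv) = diag(-6(2u + 1), 4(-3v^2 - 6v + 1)).
At (-1, 1): H = diag(6, -32).
The eigenvalues have opposite signs, so H is indefinite: a saddle point.

saddle point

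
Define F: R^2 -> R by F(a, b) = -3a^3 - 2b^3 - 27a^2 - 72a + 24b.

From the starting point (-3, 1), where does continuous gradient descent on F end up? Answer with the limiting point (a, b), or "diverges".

(-4, -2)

F is separable, so gradient descent decouples: a follows -∂F/∂a, b follows -∂F/∂b.
∂F/∂a = -9(a + 2)(a + 4); at a=-3 this is 9, so a decreases.
∂F/∂b = -6(b - 2)(b + 2); at b=1 this is 18, so b decreases.
a converges to its nearest critical value -4 (a local min of the a-part); b converges to -2. The iterate converges to (-4, -2).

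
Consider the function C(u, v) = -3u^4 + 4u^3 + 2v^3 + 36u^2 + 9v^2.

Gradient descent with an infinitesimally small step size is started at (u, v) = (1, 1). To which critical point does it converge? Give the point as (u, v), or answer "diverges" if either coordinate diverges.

C is separable, so gradient descent decouples: u follows -∂C/∂u, v follows -∂C/∂v.
∂C/∂u = -12u(u - 3)(u + 2); at u=1 this is 72, so u decreases.
∂C/∂v = 6v(v + 3); at v=1 this is 24, so v decreases.
u converges to its nearest critical value 0 (a local min of the u-part); v converges to 0. The iterate converges to (0, 0).

(0, 0)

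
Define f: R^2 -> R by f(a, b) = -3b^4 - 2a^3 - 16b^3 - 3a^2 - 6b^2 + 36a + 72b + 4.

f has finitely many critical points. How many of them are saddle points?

f separates as a function of a plus a function of b, so ∇f=0 decouples.
∂f/∂a = -6(a - 2)(a + 3) = 0 at a ∈ {-3, 2}; ∂f/∂b = -12(b - 1)(b + 2)(b + 3) = 0 at b ∈ {-3, -2, 1}.
The Hessian is diagonal: diag(f_aa, f_bb). Second derivatives: f_aa(-3)=30, f_aa(2)=-30; f_bb(-3)=-48, f_bb(-2)=36, f_bb(1)=-144.
Saddle points occur where the two diagonal entries have opposite signs: (-3, -3), (-3, 1), (2, -2). Count: 3.

3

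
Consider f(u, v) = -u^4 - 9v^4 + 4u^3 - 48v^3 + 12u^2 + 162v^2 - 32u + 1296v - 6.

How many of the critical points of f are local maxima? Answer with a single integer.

4

f separates as a function of u plus a function of v, so ∇f=0 decouples.
∂f/∂u = -4(u - 4)(u - 1)(u + 2) = 0 at u ∈ {-2, 1, 4}; ∂f/∂v = -36(v - 3)(v + 3)(v + 4) = 0 at v ∈ {-4, -3, 3}.
The Hessian is diagonal: diag(f_uu, f_vv). Second derivatives: f_uu(-2)=-72, f_uu(1)=36, f_uu(4)=-72; f_vv(-4)=-252, f_vv(-3)=216, f_vv(3)=-1512.
Local maxima occur where both diagonal entries negative: (-2, -4), (-2, 3), (4, -4), (4, 3). Count: 4.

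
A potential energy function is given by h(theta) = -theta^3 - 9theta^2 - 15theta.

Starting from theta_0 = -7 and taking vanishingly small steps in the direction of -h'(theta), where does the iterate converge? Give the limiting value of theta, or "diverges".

h'(theta) = -3(theta + 1)(theta + 5), so h'(-7) = -36.
Gradient descent moves in the -h' direction, i.e. theta is increasing.
The nearest critical point in that direction is theta = -5, where h'' = 12 > 0 (a local minimum). The iterate converges there.

-5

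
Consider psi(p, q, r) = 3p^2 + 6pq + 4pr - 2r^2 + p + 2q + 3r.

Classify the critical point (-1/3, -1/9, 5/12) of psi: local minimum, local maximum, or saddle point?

saddle point

The Hessian is constant: H = [[6, 6, 4], [6, 0, 0], [4, 0, -4]].
Leading principal minors: Δ₁ = 6, Δ₂ = -36, Δ₃ = 144.
The minors fit neither the all-positive nor the alternating-sign pattern, so H is indefinite: a saddle point.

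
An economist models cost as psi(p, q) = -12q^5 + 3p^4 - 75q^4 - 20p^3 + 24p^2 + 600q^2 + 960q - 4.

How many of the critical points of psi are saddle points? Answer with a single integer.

6

psi separates as a function of p plus a function of q, so ∇psi=0 decouples.
∂psi/∂p = 12p(p - 4)(p - 1) = 0 at p ∈ {0, 1, 4}; ∂psi/∂q = -60(q - 2)(q + 1)(q + 2)(q + 4) = 0 at q ∈ {-4, -2, -1, 2}.
The Hessian is diagonal: diag(psi_pp, psi_qq). Second derivatives: psi_pp(0)=48, psi_pp(1)=-36, psi_pp(4)=144; psi_qq(-4)=2160, psi_qq(-2)=-480, psi_qq(-1)=540, psi_qq(2)=-4320.
Saddle points occur where the two diagonal entries have opposite signs: (0, -2), (0, 2), (1, -4), (1, -1), (4, -2), (4, 2). Count: 6.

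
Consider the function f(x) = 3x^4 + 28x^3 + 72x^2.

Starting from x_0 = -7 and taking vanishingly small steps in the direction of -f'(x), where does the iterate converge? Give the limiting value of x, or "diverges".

-4

f'(x) = 12x(x + 3)(x + 4), so f'(-7) = -1008.
Gradient descent moves in the -f' direction, i.e. x is increasing.
The nearest critical point in that direction is x = -4, where f'' = 48 > 0 (a local minimum). The iterate converges there.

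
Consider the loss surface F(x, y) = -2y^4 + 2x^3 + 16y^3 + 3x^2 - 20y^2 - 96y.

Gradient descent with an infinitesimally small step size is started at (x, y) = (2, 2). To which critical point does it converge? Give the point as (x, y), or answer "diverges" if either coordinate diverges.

(0, 3)

F is separable, so gradient descent decouples: x follows -∂F/∂x, y follows -∂F/∂y.
∂F/∂x = 6x(x + 1); at x=2 this is 36, so x decreases.
∂F/∂y = -8(y - 4)(y - 3)(y + 1); at y=2 this is -48, so y increases.
x converges to its nearest critical value 0 (a local min of the x-part); y converges to 3. The iterate converges to (0, 3).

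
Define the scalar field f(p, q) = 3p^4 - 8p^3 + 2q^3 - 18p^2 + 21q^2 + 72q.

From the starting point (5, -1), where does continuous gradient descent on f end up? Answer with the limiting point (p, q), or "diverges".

(3, -3)

f is separable, so gradient descent decouples: p follows -∂f/∂p, q follows -∂f/∂q.
∂f/∂p = 12p(p - 3)(p + 1); at p=5 this is 720, so p decreases.
∂f/∂q = 6(q + 3)(q + 4); at q=-1 this is 36, so q decreases.
p converges to its nearest critical value 3 (a local min of the p-part); q converges to -3. The iterate converges to (3, -3).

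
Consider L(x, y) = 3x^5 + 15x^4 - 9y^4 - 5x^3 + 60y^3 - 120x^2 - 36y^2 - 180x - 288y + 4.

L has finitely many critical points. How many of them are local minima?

L separates as a function of x plus a function of y, so ∇L=0 decouples.
∂L/∂x = 15(x - 2)(x + 1)(x + 2)(x + 3) = 0 at x ∈ {-3, -2, -1, 2}; ∂L/∂y = -36(y - 4)(y - 2)(y + 1) = 0 at y ∈ {-1, 2, 4}.
The Hessian is diagonal: diag(L_xx, L_yy). Second derivatives: L_xx(-3)=-150, L_xx(-2)=60, L_xx(-1)=-90, L_xx(2)=900; L_yy(-1)=-540, L_yy(2)=216, L_yy(4)=-360.
Local minima occur where both diagonal entries positive: (-2, 2), (2, 2). Count: 2.

2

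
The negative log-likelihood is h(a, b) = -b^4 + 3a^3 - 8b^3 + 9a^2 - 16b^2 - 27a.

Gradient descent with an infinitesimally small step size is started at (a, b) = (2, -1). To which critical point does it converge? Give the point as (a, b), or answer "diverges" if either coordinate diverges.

(1, -2)

h is separable, so gradient descent decouples: a follows -∂h/∂a, b follows -∂h/∂b.
∂h/∂a = 9(a - 1)(a + 3); at a=2 this is 45, so a decreases.
∂h/∂b = -4b(b + 2)(b + 4); at b=-1 this is 12, so b decreases.
a converges to its nearest critical value 1 (a local min of the a-part); b converges to -2. The iterate converges to (1, -2).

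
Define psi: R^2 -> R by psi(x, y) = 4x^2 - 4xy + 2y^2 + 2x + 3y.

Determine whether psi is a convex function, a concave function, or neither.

convex

psi is quadratic, so its Hessian is the constant matrix H = [[8, -4], [-4, 4]].
det(H) = 16, tr(H) = 12.
det(H) > 0 and tr(H) > 0, so H is positive definite everywhere: convex.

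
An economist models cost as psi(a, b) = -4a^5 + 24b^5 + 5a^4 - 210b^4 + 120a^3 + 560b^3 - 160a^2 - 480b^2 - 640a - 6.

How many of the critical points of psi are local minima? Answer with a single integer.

4

psi separates as a function of a plus a function of b, so ∇psi=0 decouples.
∂psi/∂a = -20(a - 4)(a - 2)(a + 1)(a + 4) = 0 at a ∈ {-4, -1, 2, 4}; ∂psi/∂b = 120b(b - 4)(b - 2)(b - 1) = 0 at b ∈ {0, 1, 2, 4}.
The Hessian is diagonal: diag(psi_aa, psi_bb). Second derivatives: psi_aa(-4)=2880, psi_aa(-1)=-900, psi_aa(2)=720, psi_aa(4)=-1600; psi_bb(0)=-960, psi_bb(1)=360, psi_bb(2)=-480, psi_bb(4)=2880.
Local minima occur where both diagonal entries positive: (-4, 1), (-4, 4), (2, 1), (2, 4). Count: 4.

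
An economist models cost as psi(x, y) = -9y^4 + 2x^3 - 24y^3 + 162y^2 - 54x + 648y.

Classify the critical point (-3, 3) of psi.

local maximum

The mixed partial ∂²psi/∂x∂y is 0, so the Hessian at any point is diag(psi_xx, psi_yy) = diag(12x, 36(-3y^2 - 4y + 9)).
At (-3, 3): H = diag(-36, -1080).
Both eigenvalues are negative, so H is negative definite: a local maximum.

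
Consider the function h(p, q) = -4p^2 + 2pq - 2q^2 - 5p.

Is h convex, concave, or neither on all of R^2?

h is quadratic, so its Hessian is the constant matrix H = [[-8, 2], [2, -4]].
det(H) = 28, tr(H) = -12.
det(H) > 0 and tr(H) < 0, so H is negative definite everywhere: concave.

concave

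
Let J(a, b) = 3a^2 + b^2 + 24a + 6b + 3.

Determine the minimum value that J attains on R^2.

-54

J(a,b) separates as P(a) + Q(b) + 3, so its minimum is min P + min Q + 3.
P'(a) = 6a + 24 vanishes at a ∈ {-4}; Q'(b) = 2b + 6 vanishes at b ∈ {-3}.
Local minima of P (where P''>0): P(-4)=-48. Local minima of Q: Q(-3)=-9.
So the global minimum of J is P(-4) + Q(-3) + 3 = -48 − 9 + 3 = -54, attained at (-4, -3).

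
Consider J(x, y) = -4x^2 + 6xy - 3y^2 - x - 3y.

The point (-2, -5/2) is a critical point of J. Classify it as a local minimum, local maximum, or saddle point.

local maximum

The Hessian of J is constant: H = [[-8, 6], [6, -6]].
det(H) = (-8)·(-6) − 6² = 12.
det(H) > 0 and tr(H) = -14 < 0, so H is negative definite and the point is a local maximum.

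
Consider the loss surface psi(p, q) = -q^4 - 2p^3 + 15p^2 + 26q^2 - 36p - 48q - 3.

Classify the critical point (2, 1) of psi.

local minimum

The mixed partial ∂²psi/∂p∂q is 0, so the Hessian at any point is diag(psi_pp, psi_qq) = diag(6(-2p + 5), 4(-3q^2 + 13)).
At (2, 1): H = diag(6, 40).
Both eigenvalues are positive, so H is positive definite: a local minimum.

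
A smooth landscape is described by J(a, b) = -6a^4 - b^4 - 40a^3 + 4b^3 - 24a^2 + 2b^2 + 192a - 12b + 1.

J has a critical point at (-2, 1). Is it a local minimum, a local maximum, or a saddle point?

The mixed partial ∂²J/∂a∂b is 0, so the Hessian at any point is diag(J_aa, J_bb) = diag(-24(3a^2 + 10a + 2), 4(-3b^2 + 6b + 1)).
At (-2, 1): H = diag(144, 16).
Both eigenvalues are positive, so H is positive definite: a local minimum.

local minimum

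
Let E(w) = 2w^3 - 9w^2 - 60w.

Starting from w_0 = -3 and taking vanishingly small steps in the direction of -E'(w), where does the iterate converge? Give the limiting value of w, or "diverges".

diverges

E'(w) = 6(w - 5)(w + 2), so E'(-3) = 48.
Gradient descent moves in the -E' direction, i.e. w is decreasing.
There is no critical point below w=-3, and E' keeps the same sign, so the iterate runs off to −∞.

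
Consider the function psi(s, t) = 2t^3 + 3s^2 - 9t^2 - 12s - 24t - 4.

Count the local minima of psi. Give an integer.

psi separates as a function of s plus a function of t, so ∇psi=0 decouples.
∂psi/∂s = 6(s - 2) = 0 at s ∈ {2}; ∂psi/∂t = 6(t - 4)(t + 1) = 0 at t ∈ {-1, 4}.
The Hessian is diagonal: diag(psi_ss, psi_tt). Second derivatives: psi_ss(2)=6; psi_tt(-1)=-30, psi_tt(4)=30.
Local minima occur where both diagonal entries positive: (2, 4). Count: 1.

1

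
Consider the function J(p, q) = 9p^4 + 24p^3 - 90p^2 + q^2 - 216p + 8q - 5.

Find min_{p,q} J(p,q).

-477

J(p,q) separates as A(p) + B(q) − 5, so its minimum is min A + min B − 5.
A'(p) = 36(p - 2)(p + 1)(p + 3) vanishes at p ∈ {-3, -1, 2}; B'(q) = 2q + 8 vanishes at q ∈ {-4}.
Local minima of A (where A''>0): A(-3)=-81, A(2)=-456. Local minima of B: B(-4)=-16.
So the global minimum of J is A(2) + B(-4) − 5 = -456 − 16 − 5 = -477, attained at (2, -4).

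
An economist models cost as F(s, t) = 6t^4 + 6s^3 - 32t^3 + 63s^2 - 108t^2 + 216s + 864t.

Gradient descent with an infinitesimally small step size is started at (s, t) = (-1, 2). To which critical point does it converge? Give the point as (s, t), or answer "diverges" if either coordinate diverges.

(-3, -3)

F is separable, so gradient descent decouples: s follows -∂F/∂s, t follows -∂F/∂t.
∂F/∂s = 18(s + 3)(s + 4); at s=-1 this is 108, so s decreases.
∂F/∂t = 24(t - 4)(t - 3)(t + 3); at t=2 this is 240, so t decreases.
s converges to its nearest critical value -3 (a local min of the s-part); t converges to -3. The iterate converges to (-3, -3).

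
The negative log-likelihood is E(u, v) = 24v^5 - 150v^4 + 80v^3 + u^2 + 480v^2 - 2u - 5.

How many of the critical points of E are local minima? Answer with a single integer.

E separates as a function of u plus a function of v, so ∇E=0 decouples.
∂E/∂u = 2(u - 1) = 0 at u ∈ {1}; ∂E/∂v = 120v(v - 4)(v - 2)(v + 1) = 0 at v ∈ {-1, 0, 2, 4}.
The Hessian is diagonal: diag(E_uu, E_vv). Second derivatives: E_uu(1)=2; E_vv(-1)=-1800, E_vv(0)=960, E_vv(2)=-1440, E_vv(4)=4800.
Local minima occur where both diagonal entries positive: (1, 0), (1, 4). Count: 2.

2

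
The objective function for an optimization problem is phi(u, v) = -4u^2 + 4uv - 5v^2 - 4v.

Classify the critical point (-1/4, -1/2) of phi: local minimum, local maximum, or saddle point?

local maximum

The Hessian of phi is constant: H = [[-8, 4], [4, -10]].
det(H) = (-8)·(-10) − 4² = 64.
det(H) > 0 and tr(H) = -18 < 0, so H is negative definite and the point is a local maximum.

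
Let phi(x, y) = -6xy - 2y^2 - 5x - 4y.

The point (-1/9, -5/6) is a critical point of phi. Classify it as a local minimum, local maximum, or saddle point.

The Hessian of phi is constant: H = [[0, -6], [-6, -4]].
det(H) = 0·(-4) − (-6)² = -36.
Since det(H) < 0, H is indefinite and the critical point is a saddle point.

saddle point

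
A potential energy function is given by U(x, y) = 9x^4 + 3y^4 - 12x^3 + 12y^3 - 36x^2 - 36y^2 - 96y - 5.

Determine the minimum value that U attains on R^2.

U(x,y) separates as P(x) + Q(y) − 5, so its minimum is min P + min Q − 5.
P'(x) = 36x(x - 2)(x + 1) vanishes at x ∈ {-1, 0, 2}; Q'(y) = 12(y - 2)(y + 1)(y + 4) vanishes at y ∈ {-4, -1, 2}.
Local minima of P (where P''>0): P(-1)=-15, P(2)=-96. Local minima of Q: Q(-4)=-192, Q(2)=-192.
So the global minimum of U is P(2) + Q(-4) − 5 = -96 − 192 − 5 = -293, attained at (2, -4).

-293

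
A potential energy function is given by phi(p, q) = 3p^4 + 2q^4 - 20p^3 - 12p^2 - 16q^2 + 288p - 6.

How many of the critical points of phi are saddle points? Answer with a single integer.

phi separates as a function of p plus a function of q, so ∇phi=0 decouples.
∂phi/∂p = 12(p - 4)(p - 3)(p + 2) = 0 at p ∈ {-2, 3, 4}; ∂phi/∂q = 8q(q - 2)(q + 2) = 0 at q ∈ {-2, 0, 2}.
The Hessian is diagonal: diag(phi_pp, phi_qq). Second derivatives: phi_pp(-2)=360, phi_pp(3)=-60, phi_pp(4)=72; phi_qq(-2)=64, phi_qq(0)=-32, phi_qq(2)=64.
Saddle points occur where the two diagonal entries have opposite signs: (-2, 0), (3, -2), (3, 2), (4, 0). Count: 4.

4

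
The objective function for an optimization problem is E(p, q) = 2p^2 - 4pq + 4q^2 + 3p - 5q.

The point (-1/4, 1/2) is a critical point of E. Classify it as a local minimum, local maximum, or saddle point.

The Hessian of E is constant: H = [[4, -4], [-4, 8]].
det(H) = 4·8 − (-4)² = 16.
det(H) > 0 and tr(H) = 12 > 0, so H is positive definite and the point is a local minimum.

local minimum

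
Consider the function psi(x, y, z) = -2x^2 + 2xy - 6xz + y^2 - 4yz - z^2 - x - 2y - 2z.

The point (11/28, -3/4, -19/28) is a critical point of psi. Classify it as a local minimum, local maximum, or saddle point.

saddle point

The Hessian is constant: H = [[-4, 2, -6], [2, 2, -4], [-6, -4, -2]].
Leading principal minors: Δ₁ = -4, Δ₂ = -12, Δ₃ = 112.
The minors fit neither the all-positive nor the alternating-sign pattern, so H is indefinite: a saddle point.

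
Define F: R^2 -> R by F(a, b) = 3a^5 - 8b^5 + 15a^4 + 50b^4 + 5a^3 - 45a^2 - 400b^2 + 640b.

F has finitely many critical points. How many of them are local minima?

4

F separates as a function of a plus a function of b, so ∇F=0 decouples.
∂F/∂a = 15a(a - 1)(a + 2)(a + 3) = 0 at a ∈ {-3, -2, 0, 1}; ∂F/∂b = -40(b - 4)(b - 2)(b - 1)(b + 2) = 0 at b ∈ {-2, 1, 2, 4}.
The Hessian is diagonal: diag(F_aa, F_bb). Second derivatives: F_aa(-3)=-180, F_aa(-2)=90, F_aa(0)=-90, F_aa(1)=180; F_bb(-2)=2880, F_bb(1)=-360, F_bb(2)=320, F_bb(4)=-1440.
Local minima occur where both diagonal entries positive: (-2, -2), (-2, 2), (1, -2), (1, 2). Count: 4.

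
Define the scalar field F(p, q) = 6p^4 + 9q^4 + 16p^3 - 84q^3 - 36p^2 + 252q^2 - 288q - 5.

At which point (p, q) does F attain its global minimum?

F(p,q) separates as A(p) + B(q) − 5, so its minimum is min A + min B − 5.
A'(p) = 24p(p - 1)(p + 3) vanishes at p ∈ {-3, 0, 1}; B'(q) = 36(q - 4)(q - 2)(q - 1) vanishes at q ∈ {1, 2, 4}.
Local minima of A (where A''>0): A(-3)=-270, A(1)=-14. Local minima of B: B(1)=-111, B(4)=-192.
So the global minimum of F is A(-3) + B(4) − 5 = -270 − 192 − 5 = -467, attained at (-3, 4).

(-3, 4)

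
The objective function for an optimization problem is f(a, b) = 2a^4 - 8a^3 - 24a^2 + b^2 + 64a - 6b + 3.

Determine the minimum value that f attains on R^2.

f(a,b) separates as P(a) + Q(b) + 3, so its minimum is min P + min Q + 3.
P'(a) = 8(a - 4)(a - 1)(a + 2) vanishes at a ∈ {-2, 1, 4}; Q'(b) = 2b - 6 vanishes at b ∈ {3}.
Local minima of P (where P''>0): P(-2)=-128, P(4)=-128. Local minima of Q: Q(3)=-9.
So the global minimum of f is P(-2) + Q(3) + 3 = -128 − 9 + 3 = -134, attained at (-2, 3).

-134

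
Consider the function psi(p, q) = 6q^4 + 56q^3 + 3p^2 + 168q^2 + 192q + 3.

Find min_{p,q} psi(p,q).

psi(p,q) separates as A(p) + B(q) + 3, so its minimum is min A + min B + 3.
A'(p) = 6p vanishes at p ∈ {0}; B'(q) = 24(q + 1)(q + 2)(q + 4) vanishes at q ∈ {-4, -2, -1}.
Local minima of A (where A''>0): A(0)=0. Local minima of B: B(-4)=-128, B(-1)=-74.
So the global minimum of psi is A(0) + B(-4) + 3 = 0 − 128 + 3 = -125, attained at (0, -4).

-125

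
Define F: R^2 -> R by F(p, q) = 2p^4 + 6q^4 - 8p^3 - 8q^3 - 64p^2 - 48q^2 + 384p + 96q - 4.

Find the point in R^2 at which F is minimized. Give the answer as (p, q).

(-4, -2)

F(p,q) separates as A(p) + B(q) − 4, so its minimum is min A + min B − 4.
A'(p) = 8(p - 4)(p - 3)(p + 4) vanishes at p ∈ {-4, 3, 4}; B'(q) = 24(q - 2)(q - 1)(q + 2) vanishes at q ∈ {-2, 1, 2}.
Local minima of A (where A''>0): A(-4)=-1536, A(4)=512. Local minima of B: B(-2)=-224, B(2)=32.
So the global minimum of F is A(-4) + B(-2) − 4 = -1536 − 224 − 4 = -1764, attained at (-4, -2).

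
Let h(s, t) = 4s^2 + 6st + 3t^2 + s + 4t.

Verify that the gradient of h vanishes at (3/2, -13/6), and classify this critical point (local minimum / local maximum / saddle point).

∇h = (8s + 6t + 1, 6s + 6t + 4); substituting (3/2, -13/6) gives ∇h = (0, 0), so (3/2, -13/6) is indeed a critical point.
The Hessian of h is constant: H = [[8, 6], [6, 6]].
det(H) = 8·6 − 6² = 12.
det(H) > 0 and tr(H) = 14 > 0, so H is positive definite and the point is a local minimum.

local minimum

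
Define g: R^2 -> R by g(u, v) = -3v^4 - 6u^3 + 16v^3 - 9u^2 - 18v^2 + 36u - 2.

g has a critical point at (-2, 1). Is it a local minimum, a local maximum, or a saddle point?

local minimum

The mixed partial ∂²g/∂u∂v is 0, so the Hessian at any point is diag(g_uu, g_vv) = diag(-18(2u + 1), 12(-3v^2 + 8v - 3)).
At (-2, 1): H = diag(54, 24).
Both eigenvalues are positive, so H is positive definite: a local minimum.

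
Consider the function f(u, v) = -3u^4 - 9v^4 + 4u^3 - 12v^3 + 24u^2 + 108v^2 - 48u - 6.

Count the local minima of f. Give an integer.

1

f separates as a function of u plus a function of v, so ∇f=0 decouples.
∂f/∂u = -12(u - 2)(u - 1)(u + 2) = 0 at u ∈ {-2, 1, 2}; ∂f/∂v = -36v(v - 2)(v + 3) = 0 at v ∈ {-3, 0, 2}.
The Hessian is diagonal: diag(f_uu, f_vv). Second derivatives: f_uu(-2)=-144, f_uu(1)=36, f_uu(2)=-48; f_vv(-3)=-540, f_vv(0)=216, f_vv(2)=-360.
Local minima occur where both diagonal entries positive: (1, 0). Count: 1.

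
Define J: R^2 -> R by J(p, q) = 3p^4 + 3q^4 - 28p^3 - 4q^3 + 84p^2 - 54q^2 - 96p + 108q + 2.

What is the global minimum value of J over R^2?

J(p,q) separates as A(p) + B(q) + 2, so its minimum is min A + min B + 2.
A'(p) = 12(p - 4)(p - 2)(p - 1) vanishes at p ∈ {1, 2, 4}; B'(q) = 12(q - 3)(q - 1)(q + 3) vanishes at q ∈ {-3, 1, 3}.
Local minima of A (where A''>0): A(1)=-37, A(4)=-64. Local minima of B: B(-3)=-459, B(3)=-27.
So the global minimum of J is A(4) + B(-3) + 2 = -64 − 459 + 2 = -521, attained at (4, -3).

-521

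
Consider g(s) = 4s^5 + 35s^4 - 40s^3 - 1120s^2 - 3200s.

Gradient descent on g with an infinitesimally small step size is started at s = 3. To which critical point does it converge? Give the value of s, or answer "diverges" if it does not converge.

g'(s) = 20(s - 4)(s + 2)(s + 4)(s + 5), so g'(3) = -5600.
Gradient descent moves in the -g' direction, i.e. s is increasing.
The nearest critical point in that direction is s = 4, where g'' = 8640 > 0 (a local minimum). The iterate converges there.

4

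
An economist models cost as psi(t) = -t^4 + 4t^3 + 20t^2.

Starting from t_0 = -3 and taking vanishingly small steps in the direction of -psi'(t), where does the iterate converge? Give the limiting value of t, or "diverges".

psi'(t) = -4t(t - 5)(t + 2), so psi'(-3) = 96.
Gradient descent moves in the -psi' direction, i.e. t is decreasing.
There is no critical point below t=-3, and psi' keeps the same sign, so the iterate runs off to −∞.

diverges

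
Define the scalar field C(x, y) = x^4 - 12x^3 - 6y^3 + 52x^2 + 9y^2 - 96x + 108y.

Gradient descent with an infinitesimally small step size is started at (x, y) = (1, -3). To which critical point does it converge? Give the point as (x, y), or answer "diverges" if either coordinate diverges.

C is separable, so gradient descent decouples: x follows -∂C/∂x, y follows -∂C/∂y.
∂C/∂x = 4(x - 4)(x - 3)(x - 2); at x=1 this is -24, so x increases.
∂C/∂y = -18(y - 3)(y + 2); at y=-3 this is -108, so y increases.
x converges to its nearest critical value 2 (a local min of the x-part); y converges to -2. The iterate converges to (2, -2).

(2, -2)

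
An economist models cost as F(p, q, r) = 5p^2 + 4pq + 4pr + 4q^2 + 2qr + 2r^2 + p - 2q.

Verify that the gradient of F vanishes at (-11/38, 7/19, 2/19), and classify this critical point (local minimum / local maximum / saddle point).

∇F = (10p + 4q + 4r + 1, 4p + 8q + 2r - 2, 4p + 2q + 4r); substituting (-11/38, 7/19, 2/19) gives ∇F = (0, 0, 0), so (-11/38, 7/19, 2/19) is indeed a critical point.
The Hessian is constant: H = [[10, 4, 4], [4, 8, 2], [4, 2, 4]].
Leading principal minors: Δ₁ = 10, Δ₂ = 64, Δ₃ = 152.
All leading minors are positive, so H is positive definite: a local minimum.

local minimum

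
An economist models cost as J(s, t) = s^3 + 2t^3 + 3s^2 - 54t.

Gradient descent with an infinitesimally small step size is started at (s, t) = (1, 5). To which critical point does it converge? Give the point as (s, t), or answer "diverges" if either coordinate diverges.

J is separable, so gradient descent decouples: s follows -∂J/∂s, t follows -∂J/∂t.
∂J/∂s = 3s(s + 2); at s=1 this is 9, so s decreases.
∂J/∂t = 6(t - 3)(t + 3); at t=5 this is 96, so t decreases.
s converges to its nearest critical value 0 (a local min of the s-part); t converges to 3. The iterate converges to (0, 3).

(0, 3)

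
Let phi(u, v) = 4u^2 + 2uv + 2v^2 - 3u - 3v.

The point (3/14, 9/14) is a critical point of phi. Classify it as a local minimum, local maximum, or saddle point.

local minimum

The Hessian of phi is constant: H = [[8, 2], [2, 4]].
det(H) = 8·4 − 2² = 28.
det(H) > 0 and tr(H) = 12 > 0, so H is positive definite and the point is a local minimum.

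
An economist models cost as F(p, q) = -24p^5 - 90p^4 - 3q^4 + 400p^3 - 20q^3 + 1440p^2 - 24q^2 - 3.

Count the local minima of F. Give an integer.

2

F separates as a function of p plus a function of q, so ∇F=0 decouples.
∂F/∂p = -120p(p - 3)(p + 2)(p + 4) = 0 at p ∈ {-4, -2, 0, 3}; ∂F/∂q = -12q(q + 1)(q + 4) = 0 at q ∈ {-4, -1, 0}.
The Hessian is diagonal: diag(F_pp, F_qq). Second derivatives: F_pp(-4)=6720, F_pp(-2)=-2400, F_pp(0)=2880, F_pp(3)=-12600; F_qq(-4)=-144, F_qq(-1)=36, F_qq(0)=-48.
Local minima occur where both diagonal entries positive: (-4, -1), (0, -1). Count: 2.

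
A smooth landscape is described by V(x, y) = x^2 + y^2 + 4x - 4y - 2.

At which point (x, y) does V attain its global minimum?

(-2, 2)

V(x,y) separates as P(x) + Q(y) − 2, so its minimum is min P + min Q − 2.
P'(x) = 2x + 4 vanishes at x ∈ {-2}; Q'(y) = 2y - 4 vanishes at y ∈ {2}.
Local minima of P (where P''>0): P(-2)=-4. Local minima of Q: Q(2)=-4.
So the global minimum of V is P(-2) + Q(2) − 2 = -4 − 4 − 2 = -10, attained at (-2, 2).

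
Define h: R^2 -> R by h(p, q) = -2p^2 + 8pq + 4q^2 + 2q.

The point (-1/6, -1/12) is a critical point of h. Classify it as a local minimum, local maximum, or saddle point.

saddle point

The Hessian of h is constant: H = [[-4, 8], [8, 8]].
det(H) = (-4)·8 − 8² = -96.
Since det(H) < 0, H is indefinite and the critical point is a saddle point.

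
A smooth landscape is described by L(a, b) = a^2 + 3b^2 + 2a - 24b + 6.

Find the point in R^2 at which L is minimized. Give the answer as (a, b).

(-1, 4)

L(a,b) separates as P(a) + Q(b) + 6, so its minimum is min P + min Q + 6.
P'(a) = 2a + 2 vanishes at a ∈ {-1}; Q'(b) = 6b - 24 vanishes at b ∈ {4}.
Local minima of P (where P''>0): P(-1)=-1. Local minima of Q: Q(4)=-48.
So the global minimum of L is P(-1) + Q(4) + 6 = -1 − 48 + 6 = -43, attained at (-1, 4).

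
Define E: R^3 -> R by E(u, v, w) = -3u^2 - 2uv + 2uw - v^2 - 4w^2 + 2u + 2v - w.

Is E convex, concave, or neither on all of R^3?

concave

E is quadratic, so its Hessian is the constant matrix H = [[-6, -2, 2], [-2, -2, 0], [2, 0, -8]].
Leading principal minors: -6, 8, -56.
Signs alternate −, +, − ⇒ H ≺ 0 ⇒ concave.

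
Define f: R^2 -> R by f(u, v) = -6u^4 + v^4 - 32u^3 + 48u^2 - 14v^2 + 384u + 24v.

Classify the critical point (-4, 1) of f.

The mixed partial ∂²f/∂u∂v is 0, so the Hessian at any point is diag(f_uu, f_vv) = diag(24(-3u^2 - 8u + 4), 4(3v^2 - 7)).
At (-4, 1): H = diag(-288, -16).
Both eigenvalues are negative, so H is negative definite: a local maximum.

local maximum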